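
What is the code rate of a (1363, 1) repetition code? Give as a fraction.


Rate = k/n = 1/1363

1/1363


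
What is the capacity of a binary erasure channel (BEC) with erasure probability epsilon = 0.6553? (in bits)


C = 1 - epsilon = 1 - 0.6553 = 0.3447

0.3447 bits


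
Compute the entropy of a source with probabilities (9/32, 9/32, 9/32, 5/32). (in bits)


H = -sum(p_i * log2(p_i)). Terms: -(9/32)*log2(9/32) = 0.514709; -(9/32)*log2(9/32) = 0.514709; -(9/32)*log2(9/32) = 0.514709; -(5/32)*log2(5/32) = 0.418449. H = 0.514709 + 0.514709 + 0.514709 + 0.418449 = 1.9626

1.9626 bits


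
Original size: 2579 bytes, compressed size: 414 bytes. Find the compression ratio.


Ratio = original / compressed = 2579 / 414 = 6.2295

6.2295


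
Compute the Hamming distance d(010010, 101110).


Count differing positions: ^ ^ ^ ^ . . = 4 differences

4


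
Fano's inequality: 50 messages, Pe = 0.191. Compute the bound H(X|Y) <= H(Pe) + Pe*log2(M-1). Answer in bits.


H(Pe) = -Pe*log2(Pe) - (1-Pe)*log2(1-Pe) = -0.191*log2(0.191) - 0.809*log2(0.809) = 0.456176 + 0.247383 = 0.7036. Pe*log2(M-1) = 0.191*log2(49) = 1.072410. Bound = H(Pe) + Pe*log2(M-1) = 0.456176 + 0.247383 + 1.072410 = 1.776

1.776 bits


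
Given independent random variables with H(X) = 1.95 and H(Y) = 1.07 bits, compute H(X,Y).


For independent variables, H(X,Y) = H(X) + H(Y) = 1.95 + 1.07 = 3.02

3.02 bits


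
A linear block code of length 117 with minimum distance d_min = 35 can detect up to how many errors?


Detection capability = d_min - 1 = 35 - 1 = 34

34 errors


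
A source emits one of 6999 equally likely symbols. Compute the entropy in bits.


H = log2(n) = log2(6999) = 12.7729

12.7729 bits


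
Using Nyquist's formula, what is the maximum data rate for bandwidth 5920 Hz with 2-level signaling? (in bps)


Rate = 2 * B * log2(M) = 2 * 5920 * 1.0 = 11840.0

11840.0 bps


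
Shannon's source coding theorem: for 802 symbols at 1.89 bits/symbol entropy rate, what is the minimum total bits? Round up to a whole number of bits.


Minimum bits >= n * H = 802 * 1.89 = 1515.78, rounded up to a whole number of bits = 1516

1516 bits


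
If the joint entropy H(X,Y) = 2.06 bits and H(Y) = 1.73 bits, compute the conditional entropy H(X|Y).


H(X|Y) = H(X,Y) - H(Y) = 2.06 - 1.73 = 0.33

0.33 bits


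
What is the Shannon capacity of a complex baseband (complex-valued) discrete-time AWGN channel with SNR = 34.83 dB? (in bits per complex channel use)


SNR_linear = 10^(34.83/10) = 3040.885; C = log2(1 + SNR_linear) = log2(1 + 3040.885) = 11.5707

11.5707 bits/channel use


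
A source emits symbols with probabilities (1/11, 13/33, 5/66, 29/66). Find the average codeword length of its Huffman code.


Huffman construction (repeatedly merge the two least-probable nodes; each merge adds 1 bit to every symbol beneath it): 5/66 + 1/11 = 1/6; 1/6 + 13/33 = 37/66; 29/66 + 37/66 = 1. Resulting codeword lengths (in the order the probabilities were given): (3, 2, 3, 1). L_avg = sum(p_i * l_i) = 1/11*3 + 13/33*2 + 5/66*3 + 29/66*1 = 19/11 = 1.7273

1.7273 bits


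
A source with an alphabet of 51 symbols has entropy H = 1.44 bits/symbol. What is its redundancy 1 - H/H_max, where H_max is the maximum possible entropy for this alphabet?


H_max = log2(K) = log2(51) = 5.6724 bits/symbol. Redundancy = 1 - H/H_max = 1 - 1.44/5.6724 = 1 - 0.2539 = 0.7461

0.7461


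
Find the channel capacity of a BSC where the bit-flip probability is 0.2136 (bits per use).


H(p) = -p*log2(p) - (1-p)*log2(1-p) = -0.2136*log2(0.2136) - 0.7864*log2(0.7864) = 0.475691 + 0.272617 = 0.7483. C = 1 - H(p) = 1 - 0.7483 = 0.2517

0.2517 bits


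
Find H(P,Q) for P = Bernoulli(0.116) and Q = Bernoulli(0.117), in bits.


H(P,Q) = -p*log2(q) - (1-p)*log2(1-q). -0.116*log2(0.117) = 0.359069; -0.884*log2(0.883) = 0.158691. H(P,Q) = 0.359069 + 0.158691 = 0.5178

0.5178 bits


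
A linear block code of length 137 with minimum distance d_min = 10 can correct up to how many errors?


Correction capability = floor((d-1)/2) = floor((10-1)/2) = 4

4 errors


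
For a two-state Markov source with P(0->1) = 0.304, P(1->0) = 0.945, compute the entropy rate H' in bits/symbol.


Stationary distribution: pi_0 = p10/(p01+p10) = 0.7566, pi_1 = 0.2434. Entropy rate H' = pi_0*H(p01) + pi_1*H(p10) = 0.7566*0.8861 + 0.2434*0.3073 = 0.7452

0.7452 bits/symbol


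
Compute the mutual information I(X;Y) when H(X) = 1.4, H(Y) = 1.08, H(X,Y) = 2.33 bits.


I(X;Y) = H(X) + H(Y) - H(X,Y) = 1.4 + 1.08 - 2.33 = 0.15

0.15 bits


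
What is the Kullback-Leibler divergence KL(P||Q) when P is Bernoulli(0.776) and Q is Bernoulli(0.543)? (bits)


KL = p*log2(p/q) + (1-p)*log2((1-p)/(1-q)) = 0.776*log2(0.776/0.543) + 0.224*log2(0.224/0.457) = 0.1693

0.1693 bits


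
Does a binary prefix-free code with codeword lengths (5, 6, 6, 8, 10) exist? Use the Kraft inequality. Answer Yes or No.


Kraft sum = sum(2^(-l_i)) = 0.0674, need <= 1. Result: satisfied (a binary prefix-free code with these lengths exists)

Yes


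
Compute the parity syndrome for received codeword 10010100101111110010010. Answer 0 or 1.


Syndrome = XOR of all bits = 1 XOR 0 XOR 0 XOR 1 XOR 0 XOR 1 XOR 0 XOR 0 XOR 1 XOR 0 XOR 1 XOR 1 XOR 1 XOR 1 XOR 1 XOR 1 XOR 0 XOR 0 XOR 1 XOR 0 XOR 0 XOR 1 XOR 0 = 0

0


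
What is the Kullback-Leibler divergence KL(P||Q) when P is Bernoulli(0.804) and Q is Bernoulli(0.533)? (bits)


KL = p*log2(p/q) + (1-p)*log2((1-p)/(1-q)) = 0.804*log2(0.804/0.533) + 0.196*log2(0.196/0.467) = 0.2313

0.2313 bits


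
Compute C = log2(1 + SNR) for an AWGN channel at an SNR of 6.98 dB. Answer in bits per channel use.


SNR_linear = 10^(6.98/10) = 4.9888; C = log2(1 + SNR_linear) = log2(1 + 4.9888) = 2.5823

2.5823 bits/channel use


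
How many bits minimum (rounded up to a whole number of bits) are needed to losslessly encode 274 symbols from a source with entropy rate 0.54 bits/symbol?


Minimum bits >= n * H = 274 * 0.54 = 147.96, rounded up to a whole number of bits = 148

148 bits


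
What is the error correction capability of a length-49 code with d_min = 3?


Correction capability = floor((d-1)/2) = floor((3-1)/2) = 1

1 errors


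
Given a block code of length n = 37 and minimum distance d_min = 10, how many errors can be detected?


Detection capability = d_min - 1 = 10 - 1 = 9

9 errors


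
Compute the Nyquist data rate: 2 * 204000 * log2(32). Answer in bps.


Rate = 2 * B * log2(M) = 2 * 204000 * 5.0 = 2040000.0

2040000.0 bps


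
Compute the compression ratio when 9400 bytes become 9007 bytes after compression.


Ratio = original / compressed = 9400 / 9007 = 1.0436

1.0436


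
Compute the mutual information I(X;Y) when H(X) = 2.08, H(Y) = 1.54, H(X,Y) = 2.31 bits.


I(X;Y) = H(X) + H(Y) - H(X,Y) = 2.08 + 1.54 - 2.31 = 1.31

1.31 bits


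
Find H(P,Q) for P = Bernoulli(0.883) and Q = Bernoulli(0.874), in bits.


H(P,Q) = -p*log2(q) - (1-p)*log2(1-q). -0.883*log2(0.874) = 0.171562; -0.117*log2(0.126) = 0.349655. H(P,Q) = 0.171562 + 0.349655 = 0.5212

0.5212 bits


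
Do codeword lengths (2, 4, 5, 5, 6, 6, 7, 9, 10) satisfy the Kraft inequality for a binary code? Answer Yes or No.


Kraft sum = sum(2^(-l_i)) = 0.417, need <= 1. Result: satisfied (a binary prefix-free code with these lengths exists)

Yes


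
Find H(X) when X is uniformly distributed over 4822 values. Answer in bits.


H = log2(n) = log2(4822) = 12.2354

12.2354 bits


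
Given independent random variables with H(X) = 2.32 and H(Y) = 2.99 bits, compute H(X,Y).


For independent variables, H(X,Y) = H(X) + H(Y) = 2.32 + 2.99 = 5.31

5.31 bits


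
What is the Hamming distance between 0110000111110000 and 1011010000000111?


Count differing positions: ^ ^ . ^ . ^ . ^ ^ ^ ^ ^ . ^ ^ ^ = 12 differences

12


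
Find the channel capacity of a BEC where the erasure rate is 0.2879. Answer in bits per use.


C = 1 - epsilon = 1 - 0.2879 = 0.7121

0.7121 bits


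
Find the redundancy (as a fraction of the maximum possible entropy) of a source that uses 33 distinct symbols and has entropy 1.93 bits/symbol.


H_max = log2(K) = log2(33) = 5.0444 bits/symbol. Redundancy = 1 - H/H_max = 1 - 1.93/5.0444 = 1 - 0.3826 = 0.6174

0.6174


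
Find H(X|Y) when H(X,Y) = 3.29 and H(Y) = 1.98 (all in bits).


H(X|Y) = H(X,Y) - H(Y) = 3.29 - 1.98 = 1.31

1.31 bits


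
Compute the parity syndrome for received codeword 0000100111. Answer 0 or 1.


Syndrome = XOR of all bits = 0 XOR 0 XOR 0 XOR 0 XOR 1 XOR 0 XOR 0 XOR 1 XOR 1 XOR 1 = 0

0


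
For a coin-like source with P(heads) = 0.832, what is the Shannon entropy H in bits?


H = -p*log2(p) - (1-p)*log2(1-p). -0.832*log2(0.832) = 0.220767; -0.168*log2(0.168) = 0.432342. H = 0.220767 + 0.432342 = 0.6531

0.6531 bits


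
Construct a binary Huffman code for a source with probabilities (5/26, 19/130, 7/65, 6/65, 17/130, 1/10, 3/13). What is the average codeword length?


Huffman construction (repeatedly merge the two least-probable nodes; each merge adds 1 bit to every symbol beneath it): 6/65 + 1/10 = 5/26; 7/65 + 17/130 = 31/130; 19/130 + 5/26 = 22/65; 5/26 + 3/13 = 11/26; 31/130 + 22/65 = 15/26; 11/26 + 15/26 = 1. Resulting codeword lengths (in the order the probabilities were given): (3, 3, 3, 3, 3, 3, 2). L_avg = sum(p_i * l_i) = 5/26*3 + 19/130*3 + 7/65*3 + 6/65*3 + 17/130*3 + 1/10*3 + 3/13*2 = 36/13 = 2.7692

2.7692 bits


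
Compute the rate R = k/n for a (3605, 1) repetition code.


Rate = k/n = 1/3605

1/3605


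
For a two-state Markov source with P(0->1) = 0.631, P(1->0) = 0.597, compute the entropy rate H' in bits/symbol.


Stationary distribution: pi_0 = p10/(p01+p10) = 0.4862, pi_1 = 0.5138. Entropy rate H' = pi_0*H(p01) + pi_1*H(p10) = 0.4862*0.9499 + 0.5138*0.9727 = 0.9616

0.9616 bits/symbol


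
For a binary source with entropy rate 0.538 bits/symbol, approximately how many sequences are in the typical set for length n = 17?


log2|A_typical| = nH = 17 * 0.538 = 9.146, so |A_typical| ~ 2^9.146 = 5.665e+02

5.665e+02


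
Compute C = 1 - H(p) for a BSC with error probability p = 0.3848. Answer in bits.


H(p) = -p*log2(p) - (1-p)*log2(1-p) = -0.3848*log2(0.3848) - 0.6152*log2(0.6152) = 0.530185 + 0.431177 = 0.9614. C = 1 - H(p) = 1 - 0.9614 = 0.0386

0.0386 bits


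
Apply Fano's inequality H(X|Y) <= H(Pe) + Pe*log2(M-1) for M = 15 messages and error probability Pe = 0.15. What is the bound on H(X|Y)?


H(Pe) = -Pe*log2(Pe) - (1-Pe)*log2(1-Pe) = -0.15*log2(0.15) - 0.85*log2(0.85) = 0.410545 + 0.199295 = 0.6098. Pe*log2(M-1) = 0.15*log2(14) = 0.571103. Bound = H(Pe) + Pe*log2(M-1) = 0.410545 + 0.199295 + 0.571103 = 1.1809

1.1809 bits


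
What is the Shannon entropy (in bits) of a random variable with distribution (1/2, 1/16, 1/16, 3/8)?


H = -sum(p_i * log2(p_i)). Terms: -(1/2)*log2(1/2) = 0.500000; -(1/16)*log2(1/16) = 0.250000; -(1/16)*log2(1/16) = 0.250000; -(3/8)*log2(3/8) = 0.530639. H = 0.500000 + 0.250000 + 0.250000 + 0.530639 = 1.5306

1.5306 bits


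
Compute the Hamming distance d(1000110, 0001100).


Count differing positions: ^ . . ^ . ^ . = 3 differences

3


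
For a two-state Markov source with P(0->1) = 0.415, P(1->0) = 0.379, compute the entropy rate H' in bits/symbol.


Stationary distribution: pi_0 = p10/(p01+p10) = 0.4773, pi_1 = 0.5227. Entropy rate H' = pi_0*H(p01) + pi_1*H(p10) = 0.4773*0.9791 + 0.5227*0.9573 = 0.9677

0.9677 bits/symbol


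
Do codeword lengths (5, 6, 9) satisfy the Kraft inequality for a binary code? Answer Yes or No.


Kraft sum = sum(2^(-l_i)) = 0.0488, need <= 1. Result: satisfied (a binary prefix-free code with these lengths exists)

Yes


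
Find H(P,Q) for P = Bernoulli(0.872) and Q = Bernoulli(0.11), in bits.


H(P,Q) = -p*log2(q) - (1-p)*log2(1-q). -0.872*log2(0.11) = 2.776818; -0.128*log2(0.89) = 0.021520. H(P,Q) = 2.776818 + 0.021520 = 2.7983

2.7983 bits


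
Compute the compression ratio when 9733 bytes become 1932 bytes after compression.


Ratio = original / compressed = 9733 / 1932 = 5.0378

5.0378


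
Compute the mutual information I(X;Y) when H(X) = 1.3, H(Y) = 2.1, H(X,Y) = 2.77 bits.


I(X;Y) = H(X) + H(Y) - H(X,Y) = 1.3 + 2.1 - 2.77 = 0.63

0.63 bits


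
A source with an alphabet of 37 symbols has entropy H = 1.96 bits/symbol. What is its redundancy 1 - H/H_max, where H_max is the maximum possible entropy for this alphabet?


H_max = log2(K) = log2(37) = 5.2095 bits/symbol. Redundancy = 1 - H/H_max = 1 - 1.96/5.2095 = 1 - 0.3762 = 0.6238

0.6238


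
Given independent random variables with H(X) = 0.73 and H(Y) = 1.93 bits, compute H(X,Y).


For independent variables, H(X,Y) = H(X) + H(Y) = 0.73 + 1.93 = 2.66

2.66 bits


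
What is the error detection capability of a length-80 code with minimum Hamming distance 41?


Detection capability = d_min - 1 = 41 - 1 = 40

40 errors


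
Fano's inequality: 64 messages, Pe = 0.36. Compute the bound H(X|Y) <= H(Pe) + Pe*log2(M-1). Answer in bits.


H(Pe) = -Pe*log2(Pe) - (1-Pe)*log2(1-Pe) = -0.36*log2(0.36) - 0.64*log2(0.64) = 0.530615 + 0.412068 = 0.9427. Pe*log2(M-1) = 0.36*log2(63) = 2.151821. Bound = H(Pe) + Pe*log2(M-1) = 0.530615 + 0.412068 + 2.151821 = 3.0945

3.0945 bits


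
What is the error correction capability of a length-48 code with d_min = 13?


Correction capability = floor((d-1)/2) = floor((13-1)/2) = 6

6 errors


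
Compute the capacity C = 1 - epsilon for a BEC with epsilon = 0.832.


C = 1 - epsilon = 1 - 0.832 = 0.168

0.168 bits


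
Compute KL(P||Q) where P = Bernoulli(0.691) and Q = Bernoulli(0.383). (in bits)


KL = p*log2(p/q) + (1-p)*log2((1-p)/(1-q)) = 0.691*log2(0.691/0.383) + 0.309*log2(0.309/0.617) = 0.28

0.28 bits


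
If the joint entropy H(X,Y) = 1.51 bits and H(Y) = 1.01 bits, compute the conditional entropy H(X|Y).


H(X|Y) = H(X,Y) - H(Y) = 1.51 - 1.01 = 0.5

0.5 bits


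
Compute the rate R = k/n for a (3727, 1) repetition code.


Rate = k/n = 1/3727

1/3727


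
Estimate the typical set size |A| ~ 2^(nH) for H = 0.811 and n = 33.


log2|A_typical| = nH = 33 * 0.811 = 26.763, so |A_typical| ~ 2^26.763 = 1.139e+08

1.139e+08


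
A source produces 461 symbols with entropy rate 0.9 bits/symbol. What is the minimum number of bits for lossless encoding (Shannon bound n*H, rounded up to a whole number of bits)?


Minimum bits >= n * H = 461 * 0.9 = 414.9, rounded up to a whole number of bits = 415

415 bits


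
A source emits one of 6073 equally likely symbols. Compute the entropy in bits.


H = log2(n) = log2(6073) = 12.5682

12.5682 bits


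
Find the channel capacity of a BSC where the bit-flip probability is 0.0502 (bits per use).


H(p) = -p*log2(p) - (1-p)*log2(1-p) = -0.0502*log2(0.0502) - 0.9498*log2(0.9498) = 0.216672 + 0.070574 = 0.2872. C = 1 - H(p) = 1 - 0.2872 = 0.7128

0.7128 bits


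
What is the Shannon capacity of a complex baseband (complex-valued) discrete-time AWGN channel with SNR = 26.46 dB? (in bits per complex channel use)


SNR_linear = 10^(26.46/10) = 442.5884; C = log2(1 + SNR_linear) = log2(1 + 442.5884) = 8.7931

8.7931 bits/channel use


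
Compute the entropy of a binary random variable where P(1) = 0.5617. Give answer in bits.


H = -p*log2(p) - (1-p)*log2(1-p). -0.5617*log2(0.5617) = 0.467406; -0.4383*log2(0.4383) = 0.521581. H = 0.467406 + 0.521581 = 0.989

0.989 bits


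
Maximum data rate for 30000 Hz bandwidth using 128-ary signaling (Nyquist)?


Rate = 2 * B * log2(M) = 2 * 30000 * 7.0 = 420000.0

420000.0 bps


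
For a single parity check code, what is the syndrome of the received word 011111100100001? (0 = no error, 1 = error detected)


Syndrome = XOR of all bits = 0 XOR 1 XOR 1 XOR 1 XOR 1 XOR 1 XOR 1 XOR 0 XOR 0 XOR 1 XOR 0 XOR 0 XOR 0 XOR 0 XOR 1 = 0

0


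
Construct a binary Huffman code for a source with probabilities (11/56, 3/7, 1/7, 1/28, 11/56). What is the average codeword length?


Huffman construction (repeatedly merge the two least-probable nodes; each merge adds 1 bit to every symbol beneath it): 1/28 + 1/7 = 5/28; 5/28 + 11/56 = 3/8; 11/56 + 3/8 = 4/7; 3/7 + 4/7 = 1. Resulting codeword lengths (in the order the probabilities were given): (3, 1, 4, 4, 2). L_avg = sum(p_i * l_i) = 11/56*3 + 3/7*1 + 1/7*4 + 1/28*4 + 11/56*2 = 17/8 = 2.125

2.125 bits


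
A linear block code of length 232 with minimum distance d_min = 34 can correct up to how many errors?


Correction capability = floor((d-1)/2) = floor((34-1)/2) = 16

16 errors


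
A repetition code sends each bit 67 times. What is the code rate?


Rate = k/n = 1/67

1/67


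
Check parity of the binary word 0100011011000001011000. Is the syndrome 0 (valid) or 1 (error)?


Syndrome = XOR of all bits = 0 XOR 1 XOR 0 XOR 0 XOR 0 XOR 1 XOR 1 XOR 0 XOR 1 XOR 1 XOR 0 XOR 0 XOR 0 XOR 0 XOR 0 XOR 1 XOR 0 XOR 1 XOR 1 XOR 0 XOR 0 XOR 0 = 0

0


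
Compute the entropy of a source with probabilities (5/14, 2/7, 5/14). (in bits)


H = -sum(p_i * log2(p_i)). Terms: -(5/14)*log2(5/14) = 0.530510; -(2/7)*log2(2/7) = 0.516387; -(5/14)*log2(5/14) = 0.530510. H = 0.530510 + 0.516387 + 0.530510 = 1.5774

1.5774 bits


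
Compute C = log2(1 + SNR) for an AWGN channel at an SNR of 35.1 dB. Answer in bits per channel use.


SNR_linear = 10^(35.1/10) = 3235.9366; C = log2(1 + SNR_linear) = log2(1 + 3235.9366) = 11.6604

11.6604 bits/channel use


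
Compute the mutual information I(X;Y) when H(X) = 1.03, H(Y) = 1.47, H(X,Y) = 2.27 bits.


I(X;Y) = H(X) + H(Y) - H(X,Y) = 1.03 + 1.47 - 2.27 = 0.23

0.23 bits


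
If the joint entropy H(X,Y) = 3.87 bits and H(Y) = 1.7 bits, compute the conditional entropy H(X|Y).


H(X|Y) = H(X,Y) - H(Y) = 3.87 - 1.7 = 2.17

2.17 bits


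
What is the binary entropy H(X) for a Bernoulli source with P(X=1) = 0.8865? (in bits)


H = -p*log2(p) - (1-p)*log2(1-p). -0.8865*log2(0.8865) = 0.154080; -0.1135*log2(0.1135) = 0.356303. H = 0.154080 + 0.356303 = 0.5104

0.5104 bits


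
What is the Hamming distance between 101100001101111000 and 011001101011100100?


Count differing positions: ^ ^ . ^ . ^ ^ . . ^ ^ . . ^ ^ ^ . . = 10 differences

10


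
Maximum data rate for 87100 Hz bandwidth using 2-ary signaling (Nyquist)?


Rate = 2 * B * log2(M) = 2 * 87100 * 1.0 = 174200.0

174200.0 bps


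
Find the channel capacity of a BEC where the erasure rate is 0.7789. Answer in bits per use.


C = 1 - epsilon = 1 - 0.7789 = 0.2211

0.2211 bits


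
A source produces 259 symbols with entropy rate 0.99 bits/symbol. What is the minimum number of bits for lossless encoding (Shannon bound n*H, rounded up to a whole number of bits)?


Minimum bits >= n * H = 259 * 0.99 = 256.41, rounded up to a whole number of bits = 257

257 bits


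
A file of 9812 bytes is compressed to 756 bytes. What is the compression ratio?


Ratio = original / compressed = 9812 / 756 = 12.9788

12.9788


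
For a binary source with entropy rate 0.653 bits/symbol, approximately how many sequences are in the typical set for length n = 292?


log2|A_typical| = nH = 292 * 0.653 = 190.676, so |A_typical| ~ 2^190.676 = 2.507e+57

2.507e+57


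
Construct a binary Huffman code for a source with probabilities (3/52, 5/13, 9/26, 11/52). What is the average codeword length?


Huffman construction (repeatedly merge the two least-probable nodes; each merge adds 1 bit to every symbol beneath it): 3/52 + 11/52 = 7/26; 7/26 + 9/26 = 8/13; 5/13 + 8/13 = 1. Resulting codeword lengths (in the order the probabilities were given): (3, 1, 2, 3). L_avg = sum(p_i * l_i) = 3/52*3 + 5/13*1 + 9/26*2 + 11/52*3 = 49/26 = 1.8846

1.8846 bits


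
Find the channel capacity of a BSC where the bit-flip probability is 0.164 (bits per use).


H(p) = -p*log2(p) - (1-p)*log2(1-p) = -0.164*log2(0.164) - 0.836*log2(0.836) = 0.427750 + 0.216043 = 0.6438. C = 1 - H(p) = 1 - 0.6438 = 0.3562

0.3562 bits


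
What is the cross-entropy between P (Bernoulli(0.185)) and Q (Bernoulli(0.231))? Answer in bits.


H(P,Q) = -p*log2(q) - (1-p)*log2(1-q). -0.185*log2(0.231) = 0.391097; -0.815*log2(0.769) = 0.308840. H(P,Q) = 0.391097 + 0.308840 = 0.6999

0.6999 bits


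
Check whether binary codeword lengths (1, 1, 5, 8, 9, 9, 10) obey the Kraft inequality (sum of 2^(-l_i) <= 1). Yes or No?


Kraft sum = sum(2^(-l_i)) = 1.04, need <= 1. Result: violated (a binary prefix-free code with these lengths cannot exist)

No


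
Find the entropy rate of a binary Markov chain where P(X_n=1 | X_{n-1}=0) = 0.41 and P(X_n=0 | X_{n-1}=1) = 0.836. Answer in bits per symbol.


Stationary distribution: pi_0 = p10/(p01+p10) = 0.6709, pi_1 = 0.3291. Entropy rate H' = pi_0*H(p01) + pi_1*H(p10) = 0.6709*0.9765 + 0.3291*0.6438 = 0.867

0.867 bits/symbol


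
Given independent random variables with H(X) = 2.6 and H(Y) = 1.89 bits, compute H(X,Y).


For independent variables, H(X,Y) = H(X) + H(Y) = 2.6 + 1.89 = 4.49

4.49 bits


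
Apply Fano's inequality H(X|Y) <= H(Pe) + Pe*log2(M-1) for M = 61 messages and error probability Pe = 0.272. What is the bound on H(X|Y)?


H(Pe) = -Pe*log2(Pe) - (1-Pe)*log2(1-Pe) = -0.272*log2(0.272) - 0.728*log2(0.728) = 0.510903 + 0.333416 = 0.8443. Pe*log2(M-1) = 0.272*log2(60) = 1.606674. Bound = H(Pe) + Pe*log2(M-1) = 0.510903 + 0.333416 + 1.606674 = 2.451

2.451 bits


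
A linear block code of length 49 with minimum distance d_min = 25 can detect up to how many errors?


Detection capability = d_min - 1 = 25 - 1 = 24

24 errors


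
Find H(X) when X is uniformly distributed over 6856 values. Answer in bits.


H = log2(n) = log2(6856) = 12.7432

12.7432 bits


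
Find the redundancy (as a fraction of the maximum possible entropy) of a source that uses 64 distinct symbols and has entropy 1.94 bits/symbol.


H_max = log2(K) = log2(64) = 6.0 bits/symbol. Redundancy = 1 - H/H_max = 1 - 1.94/6.0 = 1 - 0.3233 = 0.6767

0.6767


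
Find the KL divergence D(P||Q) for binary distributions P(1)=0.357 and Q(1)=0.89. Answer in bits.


KL = p*log2(p/q) + (1-p)*log2((1-p)/(1-q)) = 0.357*log2(0.357/0.89) + 0.643*log2(0.643/0.11) = 1.1674

1.1674 bits


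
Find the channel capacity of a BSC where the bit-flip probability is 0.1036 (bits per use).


H(p) = -p*log2(p) - (1-p)*log2(1-p) = -0.1036*log2(0.1036) - 0.8964*log2(0.8964) = 0.338866 + 0.141439 = 0.4803. C = 1 - H(p) = 1 - 0.4803 = 0.5197

0.5197 bits


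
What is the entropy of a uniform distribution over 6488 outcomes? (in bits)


H = log2(n) = log2(6488) = 12.6636

12.6636 bits


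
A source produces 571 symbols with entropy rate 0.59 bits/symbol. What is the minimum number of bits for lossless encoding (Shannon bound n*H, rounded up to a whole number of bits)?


Minimum bits >= n * H = 571 * 0.59 = 336.89, rounded up to a whole number of bits = 337

337 bits


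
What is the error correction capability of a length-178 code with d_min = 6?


Correction capability = floor((d-1)/2) = floor((6-1)/2) = 2

2 errors


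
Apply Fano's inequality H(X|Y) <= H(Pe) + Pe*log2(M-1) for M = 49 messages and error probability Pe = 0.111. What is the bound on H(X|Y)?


H(Pe) = -Pe*log2(Pe) - (1-Pe)*log2(1-Pe) = -0.111*log2(0.111) - 0.889*log2(0.889) = 0.352022 + 0.150903 = 0.5029. Pe*log2(M-1) = 0.111*log2(48) = 0.619931. Bound = H(Pe) + Pe*log2(M-1) = 0.352022 + 0.150903 + 0.619931 = 1.1229

1.1229 bits


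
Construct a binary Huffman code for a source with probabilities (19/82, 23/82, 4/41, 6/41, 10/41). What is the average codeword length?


Huffman construction (repeatedly merge the two least-probable nodes; each merge adds 1 bit to every symbol beneath it): 4/41 + 6/41 = 10/41; 19/82 + 10/41 = 39/82; 10/41 + 23/82 = 43/82; 39/82 + 43/82 = 1. Resulting codeword lengths (in the order the probabilities were given): (2, 2, 3, 3, 2). L_avg = sum(p_i * l_i) = 19/82*2 + 23/82*2 + 4/41*3 + 6/41*3 + 10/41*2 = 92/41 = 2.2439

2.2439 bits


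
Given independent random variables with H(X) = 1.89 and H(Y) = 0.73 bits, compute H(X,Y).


For independent variables, H(X,Y) = H(X) + H(Y) = 1.89 + 0.73 = 2.62

2.62 bits


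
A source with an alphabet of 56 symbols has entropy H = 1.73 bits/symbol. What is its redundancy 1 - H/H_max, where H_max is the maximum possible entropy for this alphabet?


H_max = log2(K) = log2(56) = 5.8074 bits/symbol. Redundancy = 1 - H/H_max = 1 - 1.73/5.8074 = 1 - 0.2979 = 0.7021

0.7021


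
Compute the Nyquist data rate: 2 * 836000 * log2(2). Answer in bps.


Rate = 2 * B * log2(M) = 2 * 836000 * 1.0 = 1672000.0

1672000.0 bps


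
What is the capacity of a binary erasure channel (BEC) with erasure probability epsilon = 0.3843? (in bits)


C = 1 - epsilon = 1 - 0.3843 = 0.6157

0.6157 bits


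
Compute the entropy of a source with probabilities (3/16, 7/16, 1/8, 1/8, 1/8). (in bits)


H = -sum(p_i * log2(p_i)). Terms: -(3/16)*log2(3/16) = 0.452820; -(7/16)*log2(7/16) = 0.521782; -(1/8)*log2(1/8) = 0.375000; -(1/8)*log2(1/8) = 0.375000; -(1/8)*log2(1/8) = 0.375000. H = 0.452820 + 0.521782 + 0.375000 + 0.375000 + 0.375000 = 2.0996

2.0996 bits


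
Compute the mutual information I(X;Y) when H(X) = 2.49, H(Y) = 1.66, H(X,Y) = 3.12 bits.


I(X;Y) = H(X) + H(Y) - H(X,Y) = 2.49 + 1.66 - 3.12 = 1.03

1.03 bits


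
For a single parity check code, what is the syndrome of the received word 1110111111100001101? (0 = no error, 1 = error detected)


Syndrome = XOR of all bits = 1 XOR 1 XOR 1 XOR 0 XOR 1 XOR 1 XOR 1 XOR 1 XOR 1 XOR 1 XOR 1 XOR 0 XOR 0 XOR 0 XOR 0 XOR 1 XOR 1 XOR 0 XOR 1 = 1

1


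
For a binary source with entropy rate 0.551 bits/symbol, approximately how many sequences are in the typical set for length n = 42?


log2|A_typical| = nH = 42 * 0.551 = 23.142, so |A_typical| ~ 2^23.142 = 9.256e+06

9.256e+06


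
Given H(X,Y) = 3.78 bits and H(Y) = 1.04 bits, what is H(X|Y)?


H(X|Y) = H(X,Y) - H(Y) = 3.78 - 1.04 = 2.74

2.74 bits


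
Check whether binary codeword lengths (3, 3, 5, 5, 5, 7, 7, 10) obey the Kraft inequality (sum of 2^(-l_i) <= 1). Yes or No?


Kraft sum = sum(2^(-l_i)) = 0.3604, need <= 1. Result: satisfied (a binary prefix-free code with these lengths exists)

Yes


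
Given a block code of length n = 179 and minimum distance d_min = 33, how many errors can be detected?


Detection capability = d_min - 1 = 33 - 1 = 32

32 errors


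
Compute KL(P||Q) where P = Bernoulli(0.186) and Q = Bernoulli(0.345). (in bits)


KL = p*log2(p/q) + (1-p)*log2((1-p)/(1-q)) = 0.186*log2(0.186/0.345) + 0.814*log2(0.814/0.655) = 0.0894

0.0894 bits


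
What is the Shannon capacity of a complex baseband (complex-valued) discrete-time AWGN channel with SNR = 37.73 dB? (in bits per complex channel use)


SNR_linear = 10^(37.73/10) = 5929.2532; C = log2(1 + SNR_linear) = log2(1 + 5929.2532) = 12.5339

12.5339 bits/channel use


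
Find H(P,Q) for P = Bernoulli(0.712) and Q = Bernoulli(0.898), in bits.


H(P,Q) = -p*log2(q) - (1-p)*log2(1-q). -0.712*log2(0.898) = 0.110511; -0.288*log2(0.102) = 0.948487. H(P,Q) = 0.110511 + 0.948487 = 1.059

1.059 bits


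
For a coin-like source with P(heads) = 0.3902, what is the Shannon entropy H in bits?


H = -p*log2(p) - (1-p)*log2(1-p). -0.3902*log2(0.3902) = 0.529780; -0.6098*log2(0.6098) = 0.435148. H = 0.529780 + 0.435148 = 0.9649

0.9649 bits


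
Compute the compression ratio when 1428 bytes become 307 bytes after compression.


Ratio = original / compressed = 1428 / 307 = 4.6515

4.6515


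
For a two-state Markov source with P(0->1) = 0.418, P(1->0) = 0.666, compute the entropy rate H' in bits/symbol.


Stationary distribution: pi_0 = p10/(p01+p10) = 0.6144, pi_1 = 0.3856. Entropy rate H' = pi_0*H(p01) + pi_1*H(p10) = 0.6144*0.9805 + 0.3856*0.919 = 0.9568

0.9568 bits/symbol


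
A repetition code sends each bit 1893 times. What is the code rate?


Rate = k/n = 1/1893

1/1893


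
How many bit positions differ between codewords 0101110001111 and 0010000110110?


Count differing positions: . ^ ^ ^ ^ ^ . ^ ^ ^ . . ^ = 9 differences

9


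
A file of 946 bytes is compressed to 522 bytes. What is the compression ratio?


Ratio = original / compressed = 946 / 522 = 1.8123

1.8123


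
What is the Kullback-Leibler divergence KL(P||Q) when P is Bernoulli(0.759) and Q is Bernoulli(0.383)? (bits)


KL = p*log2(p/q) + (1-p)*log2((1-p)/(1-q)) = 0.759*log2(0.759/0.383) + 0.241*log2(0.241/0.617) = 0.4221

0.4221 bits


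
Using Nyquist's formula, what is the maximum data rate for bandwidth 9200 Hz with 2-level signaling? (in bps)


Rate = 2 * B * log2(M) = 2 * 9200 * 1.0 = 18400.0

18400.0 bps


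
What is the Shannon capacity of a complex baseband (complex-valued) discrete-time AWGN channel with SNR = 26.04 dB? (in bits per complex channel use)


SNR_linear = 10^(26.04/10) = 401.7908; C = log2(1 + SNR_linear) = log2(1 + 401.7908) = 8.6539

8.6539 bits/channel use


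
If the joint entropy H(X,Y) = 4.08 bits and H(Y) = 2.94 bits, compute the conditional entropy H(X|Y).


H(X|Y) = H(X,Y) - H(Y) = 4.08 - 2.94 = 1.14

1.14 bits


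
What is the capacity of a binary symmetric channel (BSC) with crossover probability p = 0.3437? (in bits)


H(p) = -p*log2(p) - (1-p)*log2(1-p) = -0.3437*log2(0.3437) - 0.6563*log2(0.6563) = 0.529565 + 0.398750 = 0.9283. C = 1 - H(p) = 1 - 0.9283 = 0.0717

0.0717 bits


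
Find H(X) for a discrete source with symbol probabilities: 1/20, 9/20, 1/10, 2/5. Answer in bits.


H = -sum(p_i * log2(p_i)). Terms: -(1/20)*log2(1/20) = 0.216096; -(9/20)*log2(9/20) = 0.518401; -(1/10)*log2(1/10) = 0.332193; -(2/5)*log2(2/5) = 0.528771. H = 0.216096 + 0.518401 + 0.332193 + 0.528771 = 1.5955

1.5955 bits


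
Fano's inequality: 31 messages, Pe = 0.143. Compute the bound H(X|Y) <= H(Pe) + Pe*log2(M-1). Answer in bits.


H(Pe) = -Pe*log2(Pe) - (1-Pe)*log2(1-Pe) = -0.143*log2(0.143) - 0.857*log2(0.857) = 0.401246 + 0.190796 = 0.592. Pe*log2(M-1) = 0.143*log2(30) = 0.701685. Bound = H(Pe) + Pe*log2(M-1) = 0.401246 + 0.190796 + 0.701685 = 1.2937

1.2937 bits


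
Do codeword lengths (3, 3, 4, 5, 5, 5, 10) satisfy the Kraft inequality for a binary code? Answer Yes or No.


Kraft sum = sum(2^(-l_i)) = 0.4072, need <= 1. Result: satisfied (a binary prefix-free code with these lengths exists)

Yes


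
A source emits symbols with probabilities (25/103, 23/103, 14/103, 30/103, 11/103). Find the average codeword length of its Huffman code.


Huffman construction (repeatedly merge the two least-probable nodes; each merge adds 1 bit to every symbol beneath it): 11/103 + 14/103 = 25/103; 23/103 + 25/103 = 48/103; 25/103 + 30/103 = 55/103; 48/103 + 55/103 = 1. Resulting codeword lengths (in the order the probabilities were given): (2, 2, 3, 2, 3). L_avg = sum(p_i * l_i) = 25/103*2 + 23/103*2 + 14/103*3 + 30/103*2 + 11/103*3 = 231/103 = 2.2427

2.2427 bits


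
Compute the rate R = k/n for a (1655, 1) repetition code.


Rate = k/n = 1/1655

1/1655


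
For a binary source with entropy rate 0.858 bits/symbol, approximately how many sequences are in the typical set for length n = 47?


log2|A_typical| = nH = 47 * 0.858 = 40.326, so |A_typical| ~ 2^40.326 = 1.378e+12

1.378e+12


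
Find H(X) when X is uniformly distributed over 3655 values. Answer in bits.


H = log2(n) = log2(3655) = 11.8357

11.8357 bits


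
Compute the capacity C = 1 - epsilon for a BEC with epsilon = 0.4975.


C = 1 - epsilon = 1 - 0.4975 = 0.5025

0.5025 bits


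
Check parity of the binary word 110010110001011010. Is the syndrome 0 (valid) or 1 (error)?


Syndrome = XOR of all bits = 1 XOR 1 XOR 0 XOR 0 XOR 1 XOR 0 XOR 1 XOR 1 XOR 0 XOR 0 XOR 0 XOR 1 XOR 0 XOR 1 XOR 1 XOR 0 XOR 1 XOR 0 = 1

1


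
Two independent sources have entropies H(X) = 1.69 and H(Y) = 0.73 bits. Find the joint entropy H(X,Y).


For independent variables, H(X,Y) = H(X) + H(Y) = 1.69 + 0.73 = 2.42

2.42 bits


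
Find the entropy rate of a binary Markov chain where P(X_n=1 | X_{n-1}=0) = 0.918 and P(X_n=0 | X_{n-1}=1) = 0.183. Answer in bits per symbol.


Stationary distribution: pi_0 = p10/(p01+p10) = 0.1662, pi_1 = 0.8338. Entropy rate H' = pi_0*H(p01) + pi_1*H(p10) = 0.1662*0.4092 + 0.8338*0.6866 = 0.6405

0.6405 bits/symbol


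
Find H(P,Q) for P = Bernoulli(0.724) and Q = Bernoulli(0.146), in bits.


H(P,Q) = -p*log2(q) - (1-p)*log2(1-q). -0.724*log2(0.146) = 2.009795; -0.276*log2(0.854) = 0.062843. H(P,Q) = 2.009795 + 0.062843 = 2.0726

2.0726 bits


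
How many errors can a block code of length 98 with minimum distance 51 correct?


Correction capability = floor((d-1)/2) = floor((51-1)/2) = 25

25 errors


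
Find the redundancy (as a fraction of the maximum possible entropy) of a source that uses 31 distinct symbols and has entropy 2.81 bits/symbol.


H_max = log2(K) = log2(31) = 4.9542 bits/symbol. Redundancy = 1 - H/H_max = 1 - 2.81/4.9542 = 1 - 0.5672 = 0.4328

0.4328


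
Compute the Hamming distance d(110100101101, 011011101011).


Count differing positions: ^ . ^ ^ ^ ^ . . . ^ ^ . = 7 differences

7


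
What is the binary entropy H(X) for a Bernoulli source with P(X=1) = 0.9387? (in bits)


H = -p*log2(p) - (1-p)*log2(1-p). -0.9387*log2(0.9387) = 0.085669; -0.0613*log2(0.0613) = 0.246915. H = 0.085669 + 0.246915 = 0.3326

0.3326 bits


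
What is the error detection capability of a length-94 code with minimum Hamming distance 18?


Detection capability = d_min - 1 = 18 - 1 = 17

17 errors


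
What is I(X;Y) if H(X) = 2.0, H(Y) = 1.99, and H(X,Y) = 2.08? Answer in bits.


I(X;Y) = H(X) + H(Y) - H(X,Y) = 2.0 + 1.99 - 2.08 = 1.91

1.91 bits


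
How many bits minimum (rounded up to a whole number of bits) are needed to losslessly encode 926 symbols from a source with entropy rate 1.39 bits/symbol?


Minimum bits >= n * H = 926 * 1.39 = 1287.14, rounded up to a whole number of bits = 1288

1288 bits


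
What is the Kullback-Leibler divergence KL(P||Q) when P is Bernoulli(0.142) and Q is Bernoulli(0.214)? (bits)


KL = p*log2(p/q) + (1-p)*log2((1-p)/(1-q)) = 0.142*log2(0.142/0.214) + 0.858*log2(0.858/0.786) = 0.0245

0.0245 bits


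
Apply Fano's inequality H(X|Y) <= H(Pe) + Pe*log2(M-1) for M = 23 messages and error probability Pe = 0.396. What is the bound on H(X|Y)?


H(Pe) = -Pe*log2(Pe) - (1-Pe)*log2(1-Pe) = -0.396*log2(0.396) - 0.604*log2(0.604) = 0.529225 + 0.439337 = 0.9686. Pe*log2(M-1) = 0.396*log2(22) = 1.765935. Bound = H(Pe) + Pe*log2(M-1) = 0.529225 + 0.439337 + 1.765935 = 2.7345

2.7345 bits


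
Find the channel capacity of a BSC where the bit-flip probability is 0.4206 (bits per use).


H(p) = -p*log2(p) - (1-p)*log2(1-p) = -0.4206*log2(0.4206) - 0.5794*log2(0.5794) = 0.525531 + 0.456201 = 0.9817. C = 1 - H(p) = 1 - 0.9817 = 0.0183

0.0183 bits


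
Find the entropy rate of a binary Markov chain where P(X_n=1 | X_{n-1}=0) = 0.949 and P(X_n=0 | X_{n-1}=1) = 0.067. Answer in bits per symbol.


Stationary distribution: pi_0 = p10/(p01+p10) = 0.0659, pi_1 = 0.9341. Entropy rate H' = pi_0*H(p01) + pi_1*H(p10) = 0.0659*0.2906 + 0.9341*0.3546 = 0.3504

0.3504 bits/symbol


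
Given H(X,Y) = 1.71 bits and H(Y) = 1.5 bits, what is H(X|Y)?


H(X|Y) = H(X,Y) - H(Y) = 1.71 - 1.5 = 0.21

0.21 bits


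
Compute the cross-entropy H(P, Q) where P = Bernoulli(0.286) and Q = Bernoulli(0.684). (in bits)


H(P,Q) = -p*log2(q) - (1-p)*log2(1-q). -0.286*log2(0.684) = 0.156708; -0.714*log2(0.316) = 1.186671. H(P,Q) = 0.156708 + 1.186671 = 1.3434

1.3434 bits


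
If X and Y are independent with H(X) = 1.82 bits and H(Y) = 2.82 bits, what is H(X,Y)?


For independent variables, H(X,Y) = H(X) + H(Y) = 1.82 + 2.82 = 4.64

4.64 bits


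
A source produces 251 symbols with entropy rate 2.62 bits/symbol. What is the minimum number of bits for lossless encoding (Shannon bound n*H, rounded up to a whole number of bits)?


Minimum bits >= n * H = 251 * 2.62 = 657.62, rounded up to a whole number of bits = 658

658 bits


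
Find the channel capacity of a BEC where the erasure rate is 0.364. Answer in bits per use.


C = 1 - epsilon = 1 - 0.364 = 0.636

0.636 bits


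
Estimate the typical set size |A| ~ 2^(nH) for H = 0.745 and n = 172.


log2|A_typical| = nH = 172 * 0.745 = 128.14, so |A_typical| ~ 2^128.14 = 3.750e+38

3.750e+38


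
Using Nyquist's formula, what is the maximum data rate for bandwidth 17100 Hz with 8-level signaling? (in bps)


Rate = 2 * B * log2(M) = 2 * 17100 * 3.0 = 102600.0

102600.0 bps


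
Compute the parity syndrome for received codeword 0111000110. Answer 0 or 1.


Syndrome = XOR of all bits = 0 XOR 1 XOR 1 XOR 1 XOR 0 XOR 0 XOR 0 XOR 1 XOR 1 XOR 0 = 1

1


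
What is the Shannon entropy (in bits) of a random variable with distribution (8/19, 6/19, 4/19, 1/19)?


H = -sum(p_i * log2(p_i)). Terms: -(8/19)*log2(8/19) = 0.525443; -(6/19)*log2(6/19) = 0.525147; -(4/19)*log2(4/19) = 0.473248; -(1/19)*log2(1/19) = 0.223575. H = 0.525443 + 0.525147 + 0.473248 + 0.223575 = 1.7474

1.7474 bits


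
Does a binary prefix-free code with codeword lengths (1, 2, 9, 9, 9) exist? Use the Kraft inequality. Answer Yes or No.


Kraft sum = sum(2^(-l_i)) = 0.7559, need <= 1. Result: satisfied (a binary prefix-free code with these lengths exists)

Yes


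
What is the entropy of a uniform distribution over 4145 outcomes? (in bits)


H = log2(n) = log2(4145) = 12.0172

12.0172 bits


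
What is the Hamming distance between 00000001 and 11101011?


Count differing positions: ^ ^ ^ . ^ . ^ . = 5 differences

5


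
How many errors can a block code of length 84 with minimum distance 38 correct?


Correction capability = floor((d-1)/2) = floor((38-1)/2) = 18

18 errors


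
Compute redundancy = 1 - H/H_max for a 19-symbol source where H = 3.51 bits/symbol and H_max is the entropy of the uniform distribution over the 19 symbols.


H_max = log2(K) = log2(19) = 4.2479 bits/symbol. Redundancy = 1 - H/H_max = 1 - 3.51/4.2479 = 1 - 0.8263 = 0.1737

0.1737


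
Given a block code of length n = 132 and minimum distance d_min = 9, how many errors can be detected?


Detection capability = d_min - 1 = 9 - 1 = 8

8 errors


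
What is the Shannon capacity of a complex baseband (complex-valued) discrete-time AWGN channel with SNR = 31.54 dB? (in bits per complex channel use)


SNR_linear = 10^(31.54/10) = 1425.6076; C = log2(1 + SNR_linear) = log2(1 + 1425.6076) = 10.4784

10.4784 bits/channel use


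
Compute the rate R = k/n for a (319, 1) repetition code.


Rate = k/n = 1/319

1/319


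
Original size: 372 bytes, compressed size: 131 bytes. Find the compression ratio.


Ratio = original / compressed = 372 / 131 = 2.8397

2.8397


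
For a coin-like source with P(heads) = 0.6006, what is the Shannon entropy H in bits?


H = -p*log2(p) - (1-p)*log2(1-p). -0.6006*log2(0.6006) = 0.441755; -0.3994*log2(0.3994) = 0.528843. H = 0.441755 + 0.528843 = 0.9706

0.9706 bits


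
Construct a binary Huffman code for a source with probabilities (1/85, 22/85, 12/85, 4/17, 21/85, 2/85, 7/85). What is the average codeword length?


Huffman construction (repeatedly merge the two least-probable nodes; each merge adds 1 bit to every symbol beneath it): 1/85 + 2/85 = 3/85; 3/85 + 7/85 = 2/17; 2/17 + 12/85 = 22/85; 4/17 + 21/85 = 41/85; 22/85 + 22/85 = 44/85; 41/85 + 44/85 = 1. Resulting codeword lengths (in the order the probabilities were given): (5, 2, 3, 2, 2, 5, 4). L_avg = sum(p_i * l_i) = 1/85*5 + 22/85*2 + 12/85*3 + 4/17*2 + 21/85*2 + 2/85*5 + 7/85*4 = 41/17 = 2.4118

2.4118 bits
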